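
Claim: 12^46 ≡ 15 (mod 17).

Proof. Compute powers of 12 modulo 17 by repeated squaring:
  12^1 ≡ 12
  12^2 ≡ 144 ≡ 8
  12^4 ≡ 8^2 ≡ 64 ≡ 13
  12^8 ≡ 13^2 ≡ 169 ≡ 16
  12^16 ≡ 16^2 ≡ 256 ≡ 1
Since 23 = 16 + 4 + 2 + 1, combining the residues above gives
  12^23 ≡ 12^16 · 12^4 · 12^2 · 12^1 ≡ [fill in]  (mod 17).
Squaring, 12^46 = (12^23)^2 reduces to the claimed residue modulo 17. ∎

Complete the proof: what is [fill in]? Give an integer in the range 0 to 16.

12^16 · 12^4 · 12^2 · 12^1 ≡ 1 · 13 · 8 · 12 = 1248.
1248 mod 17 = 7, so 12^23 ≡ 7 (mod 17).

7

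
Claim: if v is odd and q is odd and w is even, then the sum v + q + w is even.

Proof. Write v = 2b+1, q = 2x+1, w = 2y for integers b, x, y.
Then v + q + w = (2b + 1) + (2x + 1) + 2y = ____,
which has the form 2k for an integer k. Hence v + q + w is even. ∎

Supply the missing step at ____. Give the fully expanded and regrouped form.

Expanding: (2b + 1) + (2x + 1) + 2y = 2b + 2x + 2y + 2.
Every term is even; pulling out the factor of 2 gives 2(b + x + y + 1).

2(b + x + y + 1)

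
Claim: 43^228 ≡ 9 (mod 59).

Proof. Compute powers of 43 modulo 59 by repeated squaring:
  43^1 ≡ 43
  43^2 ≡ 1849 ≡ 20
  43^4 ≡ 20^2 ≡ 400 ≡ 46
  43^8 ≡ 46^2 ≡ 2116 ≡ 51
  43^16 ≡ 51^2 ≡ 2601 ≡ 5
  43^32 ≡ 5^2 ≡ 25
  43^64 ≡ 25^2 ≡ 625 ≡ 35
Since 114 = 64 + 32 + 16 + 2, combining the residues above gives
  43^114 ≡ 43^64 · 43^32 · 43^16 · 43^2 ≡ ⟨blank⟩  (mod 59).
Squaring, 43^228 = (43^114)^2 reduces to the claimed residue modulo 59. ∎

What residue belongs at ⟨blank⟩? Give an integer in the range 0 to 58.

3

43^64 · 43^32 · 43^16 · 43^2 ≡ 35 · 25 · 5 · 20 = 87500.
87500 mod 59 = 3, so 43^114 ≡ 3 (mod 59).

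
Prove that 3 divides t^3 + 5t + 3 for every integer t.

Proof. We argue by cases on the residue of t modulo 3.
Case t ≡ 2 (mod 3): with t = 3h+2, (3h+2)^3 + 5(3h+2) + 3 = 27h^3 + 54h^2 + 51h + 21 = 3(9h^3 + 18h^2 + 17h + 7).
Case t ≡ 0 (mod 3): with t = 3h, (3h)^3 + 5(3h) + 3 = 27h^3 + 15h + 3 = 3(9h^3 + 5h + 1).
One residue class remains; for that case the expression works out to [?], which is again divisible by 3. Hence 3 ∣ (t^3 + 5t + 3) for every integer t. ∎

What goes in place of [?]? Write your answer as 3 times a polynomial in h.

Only t ≡ 1 (mod 3) is unaccounted for. Put t = 3h+1:
(3h+1)^3 + 5(3h+1) + 3 expands to 27h^3 + 27h^2 + 24h + 9,
and factoring out 3 leaves 3(9h^3 + 9h^2 + 8h + 3).

3(9h^3 + 9h^2 + 8h + 3)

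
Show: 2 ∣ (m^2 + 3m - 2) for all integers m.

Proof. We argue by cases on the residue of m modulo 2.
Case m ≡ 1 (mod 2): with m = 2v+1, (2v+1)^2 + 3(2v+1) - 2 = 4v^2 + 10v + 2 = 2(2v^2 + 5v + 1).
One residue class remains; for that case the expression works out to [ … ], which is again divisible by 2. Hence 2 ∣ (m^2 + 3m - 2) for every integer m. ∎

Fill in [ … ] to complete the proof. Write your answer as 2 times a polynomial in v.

Only m ≡ 0 (mod 2) is unaccounted for. Put m = 2v:
(2v)^2 + 3(2v) - 2 expands to 4v^2 + 6v - 2,
and factoring out 2 leaves 2(2v^2 + 3v - 1).

2(2v^2 + 3v - 1)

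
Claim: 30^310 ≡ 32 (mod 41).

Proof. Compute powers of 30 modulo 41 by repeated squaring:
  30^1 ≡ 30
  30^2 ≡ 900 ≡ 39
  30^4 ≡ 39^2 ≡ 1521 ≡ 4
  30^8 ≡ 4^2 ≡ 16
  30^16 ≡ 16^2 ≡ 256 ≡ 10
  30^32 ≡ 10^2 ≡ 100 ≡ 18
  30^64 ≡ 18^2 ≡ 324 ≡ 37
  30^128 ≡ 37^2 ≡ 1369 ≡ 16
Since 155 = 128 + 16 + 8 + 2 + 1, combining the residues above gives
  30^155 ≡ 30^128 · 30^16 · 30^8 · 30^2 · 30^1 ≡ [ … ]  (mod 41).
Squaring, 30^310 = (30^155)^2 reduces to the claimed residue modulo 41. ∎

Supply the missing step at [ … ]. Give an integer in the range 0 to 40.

27

30^128 · 30^16 · 30^8 · 30^2 · 30^1 ≡ 16 · 10 · 16 · 39 · 30 = 2995200.
2995200 mod 41 = 27, so 30^155 ≡ 27 (mod 41).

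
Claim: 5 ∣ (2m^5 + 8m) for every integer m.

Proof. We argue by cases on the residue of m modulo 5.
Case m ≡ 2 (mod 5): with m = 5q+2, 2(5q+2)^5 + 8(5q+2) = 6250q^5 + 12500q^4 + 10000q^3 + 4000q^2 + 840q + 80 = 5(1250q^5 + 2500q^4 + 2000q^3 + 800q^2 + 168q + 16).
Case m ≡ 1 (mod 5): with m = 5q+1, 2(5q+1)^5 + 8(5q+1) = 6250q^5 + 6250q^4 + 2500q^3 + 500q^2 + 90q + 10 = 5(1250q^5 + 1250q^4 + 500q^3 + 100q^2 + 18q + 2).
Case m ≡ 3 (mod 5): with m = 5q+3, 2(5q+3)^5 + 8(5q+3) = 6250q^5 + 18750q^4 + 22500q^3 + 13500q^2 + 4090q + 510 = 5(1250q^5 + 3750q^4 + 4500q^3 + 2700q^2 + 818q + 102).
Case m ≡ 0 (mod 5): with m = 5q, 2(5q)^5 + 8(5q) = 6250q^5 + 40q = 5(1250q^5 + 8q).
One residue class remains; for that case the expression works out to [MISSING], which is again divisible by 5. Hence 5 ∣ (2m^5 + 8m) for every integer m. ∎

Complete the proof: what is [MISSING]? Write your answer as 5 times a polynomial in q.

5(1250q^5 + 5000q^4 + 8000q^3 + 6400q^2 + 2568q + 416)

The residues treated are {2, 1, 3, 0}, so the missing case is m ≡ 4 (mod 5); write m = 5q+4.
Then 2(5q+4)^5 + 8(5q+4) = 6250q^5 + 25000q^4 + 40000q^3 + 32000q^2 + 12840q + 2080 = 5(1250q^5 + 5000q^4 + 8000q^3 + 6400q^2 + 2568q + 416).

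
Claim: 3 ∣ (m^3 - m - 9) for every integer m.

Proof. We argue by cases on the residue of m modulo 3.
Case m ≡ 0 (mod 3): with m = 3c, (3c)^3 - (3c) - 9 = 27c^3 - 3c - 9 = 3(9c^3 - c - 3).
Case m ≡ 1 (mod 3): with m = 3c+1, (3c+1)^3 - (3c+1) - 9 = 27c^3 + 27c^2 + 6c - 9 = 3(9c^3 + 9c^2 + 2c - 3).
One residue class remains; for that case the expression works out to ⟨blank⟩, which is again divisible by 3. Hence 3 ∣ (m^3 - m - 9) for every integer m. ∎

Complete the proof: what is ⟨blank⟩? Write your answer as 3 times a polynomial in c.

3(9c^3 + 18c^2 + 11c - 1)

The residues treated are {0, 1}, so the missing case is m ≡ 2 (mod 3); write m = 3c+2.
Then (3c+2)^3 - (3c+2) - 9 = 27c^3 + 54c^2 + 33c - 3 = 3(9c^3 + 18c^2 + 11c - 1).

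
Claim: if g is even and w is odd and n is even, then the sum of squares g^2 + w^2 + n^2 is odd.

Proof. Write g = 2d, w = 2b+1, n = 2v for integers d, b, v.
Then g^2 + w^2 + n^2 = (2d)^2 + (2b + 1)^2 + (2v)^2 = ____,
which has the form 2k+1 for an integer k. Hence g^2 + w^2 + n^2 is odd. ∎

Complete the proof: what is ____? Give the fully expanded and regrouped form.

(2d)^2 + (2b + 1)^2 + (2v)^2 = 4b^2 + 4b + 4d^2 + 4v^2 + 1
= 2(2b^2 + 2b + 2d^2 + 2v^2) + 1.
Since 2b^2 + 2b + 2d^2 + 2v^2 is an integer, the sum of squares is of the form 2k+1 for an integer k.

2(2b^2 + 2b + 2d^2 + 2v^2) + 1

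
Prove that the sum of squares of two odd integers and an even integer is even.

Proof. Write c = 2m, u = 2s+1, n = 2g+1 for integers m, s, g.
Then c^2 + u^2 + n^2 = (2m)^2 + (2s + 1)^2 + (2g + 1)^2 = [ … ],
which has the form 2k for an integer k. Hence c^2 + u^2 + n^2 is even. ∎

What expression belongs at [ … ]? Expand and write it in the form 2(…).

2(2g^2 + 2g + 2m^2 + 2s^2 + 2s + 1)

Expanding: (2m)^2 + (2s + 1)^2 + (2g + 1)^2 = 4g^2 + 4g + 4m^2 + 4s^2 + 4s + 2.
Every term is even; pulling out the factor of 2 gives 2(2g^2 + 2g + 2m^2 + 2s^2 + 2s + 1).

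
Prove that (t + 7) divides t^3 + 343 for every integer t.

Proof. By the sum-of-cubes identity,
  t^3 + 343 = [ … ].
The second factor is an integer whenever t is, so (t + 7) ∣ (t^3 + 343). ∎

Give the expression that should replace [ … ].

(t + 7)(t^2 - 7t + 49)

Polynomial division of t^3 + 343 by t + 7 leaves remainder 0 and quotient t^2 - 7t + 49.
Hence t^3 + 343 = (t + 7)(t^2 - 7t + 49).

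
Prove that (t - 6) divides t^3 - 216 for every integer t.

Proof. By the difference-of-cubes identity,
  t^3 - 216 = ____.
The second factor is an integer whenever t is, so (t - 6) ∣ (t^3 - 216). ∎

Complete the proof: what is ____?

Polynomial division of t^3 - 216 by t - 6 leaves remainder 0 and quotient t^2 + 6t + 36.
Hence t^3 - 216 = (t - 6)(t^2 + 6t + 36).

(t - 6)(t^2 + 6t + 36)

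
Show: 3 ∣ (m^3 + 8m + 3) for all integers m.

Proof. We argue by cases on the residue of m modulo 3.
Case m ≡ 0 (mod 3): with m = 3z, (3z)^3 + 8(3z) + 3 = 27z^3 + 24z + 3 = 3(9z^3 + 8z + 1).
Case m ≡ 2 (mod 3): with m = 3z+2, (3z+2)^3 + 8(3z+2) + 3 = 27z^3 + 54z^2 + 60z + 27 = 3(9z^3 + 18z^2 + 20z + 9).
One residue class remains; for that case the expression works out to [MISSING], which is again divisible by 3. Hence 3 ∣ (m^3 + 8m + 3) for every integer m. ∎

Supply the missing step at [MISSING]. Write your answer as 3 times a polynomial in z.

The residues treated are {0, 2}, so the missing case is m ≡ 1 (mod 3); write m = 3z+1.
Then (3z+1)^3 + 8(3z+1) + 3 = 27z^3 + 27z^2 + 33z + 12 = 3(9z^3 + 9z^2 + 11z + 4).

3(9z^3 + 9z^2 + 11z + 4)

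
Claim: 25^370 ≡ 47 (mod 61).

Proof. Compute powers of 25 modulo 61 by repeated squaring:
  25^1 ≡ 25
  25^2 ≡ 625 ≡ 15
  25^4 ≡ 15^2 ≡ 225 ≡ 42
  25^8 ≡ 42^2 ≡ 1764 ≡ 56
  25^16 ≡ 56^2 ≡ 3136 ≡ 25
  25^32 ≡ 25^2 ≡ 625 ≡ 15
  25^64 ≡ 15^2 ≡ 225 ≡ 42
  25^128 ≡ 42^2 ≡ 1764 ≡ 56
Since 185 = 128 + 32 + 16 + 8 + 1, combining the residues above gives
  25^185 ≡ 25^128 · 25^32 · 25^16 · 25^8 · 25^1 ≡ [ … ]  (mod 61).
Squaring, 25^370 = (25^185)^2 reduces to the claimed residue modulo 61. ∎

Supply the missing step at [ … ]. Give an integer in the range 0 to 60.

Multiply the listed residues: 56 · 15 · 25 · 56 · 25 = 840 → 21000 → 1176000 → 29400000.
Reducing modulo 61: 29400000 = 481967·61 + 13, so 25^185 ≡ 13.

13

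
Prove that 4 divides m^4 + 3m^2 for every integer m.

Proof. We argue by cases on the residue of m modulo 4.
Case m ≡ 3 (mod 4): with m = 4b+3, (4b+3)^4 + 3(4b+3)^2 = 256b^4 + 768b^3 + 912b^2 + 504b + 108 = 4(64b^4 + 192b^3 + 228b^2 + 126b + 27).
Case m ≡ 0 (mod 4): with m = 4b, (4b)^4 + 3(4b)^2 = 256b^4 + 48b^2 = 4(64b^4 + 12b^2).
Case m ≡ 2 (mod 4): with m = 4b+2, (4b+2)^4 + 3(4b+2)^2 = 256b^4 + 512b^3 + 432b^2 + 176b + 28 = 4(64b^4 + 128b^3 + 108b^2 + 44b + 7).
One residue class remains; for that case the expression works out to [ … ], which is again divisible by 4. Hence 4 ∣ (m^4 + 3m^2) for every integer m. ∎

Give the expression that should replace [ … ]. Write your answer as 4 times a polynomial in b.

4(64b^4 + 64b^3 + 36b^2 + 10b + 1)

Only m ≡ 1 (mod 4) is unaccounted for. Put m = 4b+1:
(4b+1)^4 + 3(4b+1)^2 expands to 256b^4 + 256b^3 + 144b^2 + 40b + 4,
and factoring out 4 leaves 4(64b^4 + 64b^3 + 36b^2 + 10b + 1).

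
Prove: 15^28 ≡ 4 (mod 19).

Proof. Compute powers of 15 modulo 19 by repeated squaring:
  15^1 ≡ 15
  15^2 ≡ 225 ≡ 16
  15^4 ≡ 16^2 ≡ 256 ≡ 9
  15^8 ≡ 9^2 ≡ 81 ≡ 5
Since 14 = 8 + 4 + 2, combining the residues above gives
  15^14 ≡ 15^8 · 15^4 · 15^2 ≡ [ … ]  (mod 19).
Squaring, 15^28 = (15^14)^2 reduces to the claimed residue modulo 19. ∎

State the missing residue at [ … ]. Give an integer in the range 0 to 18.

Multiply the listed residues: 5 · 9 · 16 = 45 → 720.
Reducing modulo 19: 720 = 37·19 + 17, so 15^14 ≡ 17.

17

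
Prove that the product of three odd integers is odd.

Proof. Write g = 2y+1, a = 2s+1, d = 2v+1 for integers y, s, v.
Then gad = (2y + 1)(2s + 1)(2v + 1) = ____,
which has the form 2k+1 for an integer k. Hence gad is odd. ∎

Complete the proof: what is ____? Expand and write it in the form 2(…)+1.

2(4svy + 2sv + 2sy + s + 2vy + v + y) + 1

Expanding: (2y + 1)(2s + 1)(2v + 1) = 8svy + 4sv + 4sy + 2s + 4vy + 2v + 2y + 1.
Every term except the constant is even, so this is 2(4svy + 2sv + 2sy + s + 2vy + v + y) + 1,
and 4svy + 2sv + 2sy + s + 2vy + v + y ∈ ℤ gives the required form.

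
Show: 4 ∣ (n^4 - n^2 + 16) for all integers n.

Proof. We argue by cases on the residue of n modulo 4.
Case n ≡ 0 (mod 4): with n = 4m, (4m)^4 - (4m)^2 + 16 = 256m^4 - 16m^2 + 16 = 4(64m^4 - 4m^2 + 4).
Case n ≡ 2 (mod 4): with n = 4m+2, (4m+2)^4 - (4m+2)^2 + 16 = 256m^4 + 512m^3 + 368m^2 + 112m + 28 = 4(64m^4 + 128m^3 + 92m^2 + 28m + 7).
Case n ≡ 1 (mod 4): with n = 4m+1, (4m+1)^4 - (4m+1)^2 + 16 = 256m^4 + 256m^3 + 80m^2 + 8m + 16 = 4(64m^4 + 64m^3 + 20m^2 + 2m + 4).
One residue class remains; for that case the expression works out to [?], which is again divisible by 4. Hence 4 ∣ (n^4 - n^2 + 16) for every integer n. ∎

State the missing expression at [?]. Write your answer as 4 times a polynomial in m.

The residues treated are {0, 2, 1}, so the missing case is n ≡ 3 (mod 4); write n = 4m+3.
Then (4m+3)^4 - (4m+3)^2 + 16 = 256m^4 + 768m^3 + 848m^2 + 408m + 88 = 4(64m^4 + 192m^3 + 212m^2 + 102m + 22).

4(64m^4 + 192m^3 + 212m^2 + 102m + 22)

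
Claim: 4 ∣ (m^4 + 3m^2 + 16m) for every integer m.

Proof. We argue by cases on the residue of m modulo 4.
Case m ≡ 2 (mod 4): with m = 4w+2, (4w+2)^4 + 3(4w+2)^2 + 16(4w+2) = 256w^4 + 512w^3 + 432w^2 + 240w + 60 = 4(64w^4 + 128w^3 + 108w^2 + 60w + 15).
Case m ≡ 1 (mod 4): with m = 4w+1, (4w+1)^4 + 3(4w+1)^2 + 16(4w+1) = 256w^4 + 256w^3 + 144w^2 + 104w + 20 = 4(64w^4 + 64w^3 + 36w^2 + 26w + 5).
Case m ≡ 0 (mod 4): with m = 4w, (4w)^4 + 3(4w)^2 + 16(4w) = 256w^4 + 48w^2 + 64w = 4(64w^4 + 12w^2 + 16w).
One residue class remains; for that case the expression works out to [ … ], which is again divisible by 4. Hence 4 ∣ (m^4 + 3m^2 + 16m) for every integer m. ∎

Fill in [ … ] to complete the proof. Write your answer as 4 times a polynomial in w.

4(64w^4 + 192w^3 + 228w^2 + 142w + 39)

Only m ≡ 3 (mod 4) is unaccounted for. Put m = 4w+3:
(4w+3)^4 + 3(4w+3)^2 + 16(4w+3) expands to 256w^4 + 768w^3 + 912w^2 + 568w + 156,
and factoring out 4 leaves 4(64w^4 + 192w^3 + 228w^2 + 142w + 39).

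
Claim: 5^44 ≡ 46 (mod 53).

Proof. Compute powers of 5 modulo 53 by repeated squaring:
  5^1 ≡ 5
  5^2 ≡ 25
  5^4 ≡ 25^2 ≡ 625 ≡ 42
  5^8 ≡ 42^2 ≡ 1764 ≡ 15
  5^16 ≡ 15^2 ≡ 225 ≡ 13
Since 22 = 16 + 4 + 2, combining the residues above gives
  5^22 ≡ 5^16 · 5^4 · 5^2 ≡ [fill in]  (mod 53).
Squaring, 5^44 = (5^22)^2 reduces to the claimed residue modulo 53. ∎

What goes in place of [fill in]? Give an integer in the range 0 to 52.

5^16 · 5^4 · 5^2 ≡ 13 · 42 · 25 = 13650.
13650 mod 53 = 29, so 5^22 ≡ 29 (mod 53).

29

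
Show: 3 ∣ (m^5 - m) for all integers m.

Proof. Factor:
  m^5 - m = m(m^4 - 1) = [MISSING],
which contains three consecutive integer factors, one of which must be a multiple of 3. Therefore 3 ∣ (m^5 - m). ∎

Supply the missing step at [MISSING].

(m - 1)m(m + 1)(m^2 + 1)

m^4 - 1 = (m^2 - 1)(m^2 + 1), and m^2 - 1 = (m-1)(m+1).
So m(m^4 - 1) = (m - 1)m(m + 1)(m^2 + 1).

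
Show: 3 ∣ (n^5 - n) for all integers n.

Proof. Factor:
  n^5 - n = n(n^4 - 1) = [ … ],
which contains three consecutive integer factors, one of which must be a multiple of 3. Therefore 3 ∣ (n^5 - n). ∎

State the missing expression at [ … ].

(n - 1)n(n + 1)(n^2 + 1)

n^4 - 1 = (n^2 - 1)(n^2 + 1), and n^2 - 1 = (n-1)(n+1).
So n(n^4 - 1) = (n - 1)n(n + 1)(n^2 + 1).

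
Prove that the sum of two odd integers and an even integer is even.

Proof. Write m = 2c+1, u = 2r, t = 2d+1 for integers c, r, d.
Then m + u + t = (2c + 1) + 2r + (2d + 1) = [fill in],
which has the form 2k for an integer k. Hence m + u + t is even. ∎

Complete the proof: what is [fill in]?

2(c + d + r + 1)

(2c + 1) + 2r + (2d + 1) = 2c + 2d + 2r + 2
= 2(c + d + r + 1).
Since c + d + r + 1 is an integer, the sum is of the form 2k for an integer k.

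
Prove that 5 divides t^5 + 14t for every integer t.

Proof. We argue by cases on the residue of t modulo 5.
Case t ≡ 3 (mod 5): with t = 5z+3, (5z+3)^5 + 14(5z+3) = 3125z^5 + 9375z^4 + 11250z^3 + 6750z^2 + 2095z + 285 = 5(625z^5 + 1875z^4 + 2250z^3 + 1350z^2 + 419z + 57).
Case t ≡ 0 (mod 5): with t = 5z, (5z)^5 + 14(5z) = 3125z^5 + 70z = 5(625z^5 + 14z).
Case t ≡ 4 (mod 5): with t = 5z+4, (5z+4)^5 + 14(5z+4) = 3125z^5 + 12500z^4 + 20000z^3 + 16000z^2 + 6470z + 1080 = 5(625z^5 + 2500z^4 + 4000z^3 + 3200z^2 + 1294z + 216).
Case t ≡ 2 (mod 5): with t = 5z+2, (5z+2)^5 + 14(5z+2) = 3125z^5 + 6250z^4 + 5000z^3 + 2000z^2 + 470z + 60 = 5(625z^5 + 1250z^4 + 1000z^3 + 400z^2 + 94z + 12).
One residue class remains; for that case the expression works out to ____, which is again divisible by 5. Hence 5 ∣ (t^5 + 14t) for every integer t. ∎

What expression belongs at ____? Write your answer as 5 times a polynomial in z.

Only t ≡ 1 (mod 5) is unaccounted for. Put t = 5z+1:
(5z+1)^5 + 14(5z+1) expands to 3125z^5 + 3125z^4 + 1250z^3 + 250z^2 + 95z + 15,
and factoring out 5 leaves 5(625z^5 + 625z^4 + 250z^3 + 50z^2 + 19z + 3).

5(625z^5 + 625z^4 + 250z^3 + 50z^2 + 19z + 3)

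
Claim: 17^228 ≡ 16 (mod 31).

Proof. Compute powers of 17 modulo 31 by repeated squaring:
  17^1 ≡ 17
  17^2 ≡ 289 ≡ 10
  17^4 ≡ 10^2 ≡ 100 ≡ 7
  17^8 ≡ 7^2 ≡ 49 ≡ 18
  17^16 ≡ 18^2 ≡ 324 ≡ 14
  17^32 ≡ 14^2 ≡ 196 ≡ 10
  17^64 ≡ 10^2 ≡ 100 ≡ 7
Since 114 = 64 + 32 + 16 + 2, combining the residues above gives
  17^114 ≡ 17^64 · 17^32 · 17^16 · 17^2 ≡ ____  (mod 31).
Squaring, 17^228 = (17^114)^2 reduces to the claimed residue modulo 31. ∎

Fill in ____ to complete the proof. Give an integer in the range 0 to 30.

4

17^64 · 17^32 · 17^16 · 17^2 ≡ 7 · 10 · 14 · 10 = 9800.
9800 mod 31 = 4, so 17^114 ≡ 4 (mod 31).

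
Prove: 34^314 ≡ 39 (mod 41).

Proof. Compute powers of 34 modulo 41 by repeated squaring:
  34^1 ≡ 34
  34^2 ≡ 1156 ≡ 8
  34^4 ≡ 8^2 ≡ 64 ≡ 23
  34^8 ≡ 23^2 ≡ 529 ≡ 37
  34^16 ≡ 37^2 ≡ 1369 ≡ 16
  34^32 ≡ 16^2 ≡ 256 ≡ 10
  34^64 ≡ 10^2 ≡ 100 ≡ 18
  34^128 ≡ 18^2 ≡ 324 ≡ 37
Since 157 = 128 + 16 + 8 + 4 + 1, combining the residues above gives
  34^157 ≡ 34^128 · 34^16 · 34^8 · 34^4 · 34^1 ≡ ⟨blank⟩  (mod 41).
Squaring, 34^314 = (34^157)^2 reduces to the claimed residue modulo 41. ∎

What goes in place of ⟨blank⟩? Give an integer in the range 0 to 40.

30

34^128 · 34^16 · 34^8 · 34^4 · 34^1 ≡ 37 · 16 · 37 · 23 · 34 = 17128928.
17128928 mod 41 = 30, so 34^157 ≡ 30 (mod 41).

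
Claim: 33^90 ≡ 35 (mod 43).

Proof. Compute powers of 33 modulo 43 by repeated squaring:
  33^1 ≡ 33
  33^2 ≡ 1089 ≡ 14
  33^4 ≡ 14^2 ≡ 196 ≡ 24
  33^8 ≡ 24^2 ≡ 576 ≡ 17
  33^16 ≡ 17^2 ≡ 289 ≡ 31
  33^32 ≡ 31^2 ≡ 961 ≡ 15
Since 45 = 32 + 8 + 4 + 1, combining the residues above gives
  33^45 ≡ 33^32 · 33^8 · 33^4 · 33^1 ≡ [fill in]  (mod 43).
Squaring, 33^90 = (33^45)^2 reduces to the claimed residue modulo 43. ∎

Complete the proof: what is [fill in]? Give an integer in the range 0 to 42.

33^32 · 33^8 · 33^4 · 33^1 ≡ 15 · 17 · 24 · 33 = 201960.
201960 mod 43 = 32, so 33^45 ≡ 32 (mod 43).

32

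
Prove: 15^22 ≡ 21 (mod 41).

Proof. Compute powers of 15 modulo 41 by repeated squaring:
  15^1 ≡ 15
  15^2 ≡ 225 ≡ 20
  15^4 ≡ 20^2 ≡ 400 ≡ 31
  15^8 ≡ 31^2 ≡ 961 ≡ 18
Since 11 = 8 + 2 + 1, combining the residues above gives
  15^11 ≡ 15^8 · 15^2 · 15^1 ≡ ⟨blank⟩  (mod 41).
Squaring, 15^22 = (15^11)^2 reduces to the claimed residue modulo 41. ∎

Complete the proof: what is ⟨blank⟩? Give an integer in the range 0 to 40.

15^8 · 15^2 · 15^1 ≡ 18 · 20 · 15 = 5400.
5400 mod 41 = 29, so 15^11 ≡ 29 (mod 41).

29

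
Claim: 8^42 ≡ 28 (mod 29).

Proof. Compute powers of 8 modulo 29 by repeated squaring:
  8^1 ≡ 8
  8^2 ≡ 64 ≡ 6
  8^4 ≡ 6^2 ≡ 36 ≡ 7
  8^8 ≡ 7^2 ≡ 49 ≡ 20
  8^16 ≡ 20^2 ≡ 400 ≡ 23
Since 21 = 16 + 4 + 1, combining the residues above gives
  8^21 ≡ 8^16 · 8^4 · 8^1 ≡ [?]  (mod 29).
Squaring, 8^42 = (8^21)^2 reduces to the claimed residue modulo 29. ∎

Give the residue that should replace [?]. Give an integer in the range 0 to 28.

12

8^16 · 8^4 · 8^1 ≡ 23 · 7 · 8 = 1288.
1288 mod 29 = 12, so 8^21 ≡ 12 (mod 29).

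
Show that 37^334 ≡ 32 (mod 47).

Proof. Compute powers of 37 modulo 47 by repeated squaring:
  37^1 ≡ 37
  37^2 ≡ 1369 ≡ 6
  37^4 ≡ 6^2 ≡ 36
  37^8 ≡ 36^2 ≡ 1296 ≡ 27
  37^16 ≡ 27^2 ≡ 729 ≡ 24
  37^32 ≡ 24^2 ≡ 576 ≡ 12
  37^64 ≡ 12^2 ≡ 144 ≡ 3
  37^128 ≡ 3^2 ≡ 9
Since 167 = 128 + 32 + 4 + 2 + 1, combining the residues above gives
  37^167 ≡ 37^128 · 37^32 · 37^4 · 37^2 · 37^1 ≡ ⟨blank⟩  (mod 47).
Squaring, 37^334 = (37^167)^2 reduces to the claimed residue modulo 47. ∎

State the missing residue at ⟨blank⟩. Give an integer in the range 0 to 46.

Multiply the listed residues: 9 · 12 · 36 · 6 · 37 = 108 → 3888 → 23328 → 863136.
Reducing modulo 47: 863136 = 18364·47 + 28, so 37^167 ≡ 28.

28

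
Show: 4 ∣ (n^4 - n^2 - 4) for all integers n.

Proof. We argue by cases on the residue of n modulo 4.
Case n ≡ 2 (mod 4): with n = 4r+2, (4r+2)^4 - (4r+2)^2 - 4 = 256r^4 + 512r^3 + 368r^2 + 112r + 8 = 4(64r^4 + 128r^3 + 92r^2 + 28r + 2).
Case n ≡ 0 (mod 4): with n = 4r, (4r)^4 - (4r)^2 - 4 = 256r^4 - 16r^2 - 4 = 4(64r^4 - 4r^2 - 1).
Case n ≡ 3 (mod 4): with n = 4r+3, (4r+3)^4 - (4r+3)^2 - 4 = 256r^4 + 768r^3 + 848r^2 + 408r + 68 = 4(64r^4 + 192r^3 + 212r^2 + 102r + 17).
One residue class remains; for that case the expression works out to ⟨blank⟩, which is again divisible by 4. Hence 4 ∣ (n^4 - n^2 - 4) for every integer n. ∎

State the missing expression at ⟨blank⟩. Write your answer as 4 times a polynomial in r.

4(64r^4 + 64r^3 + 20r^2 + 2r - 1)

The residues treated are {2, 0, 3}, so the missing case is n ≡ 1 (mod 4); write n = 4r+1.
Then (4r+1)^4 - (4r+1)^2 - 4 = 256r^4 + 256r^3 + 80r^2 + 8r - 4 = 4(64r^4 + 64r^3 + 20r^2 + 2r - 1).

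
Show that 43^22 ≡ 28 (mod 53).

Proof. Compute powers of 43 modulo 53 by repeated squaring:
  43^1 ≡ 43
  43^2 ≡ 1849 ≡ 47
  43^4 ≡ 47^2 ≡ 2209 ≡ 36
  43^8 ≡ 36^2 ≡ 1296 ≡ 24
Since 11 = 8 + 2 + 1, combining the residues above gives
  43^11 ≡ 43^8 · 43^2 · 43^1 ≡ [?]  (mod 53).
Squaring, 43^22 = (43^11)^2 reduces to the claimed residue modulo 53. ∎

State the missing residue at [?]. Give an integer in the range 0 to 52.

Multiply the listed residues: 24 · 47 · 43 = 1128 → 48504.
Reducing modulo 53: 48504 = 915·53 + 9, so 43^11 ≡ 9.

9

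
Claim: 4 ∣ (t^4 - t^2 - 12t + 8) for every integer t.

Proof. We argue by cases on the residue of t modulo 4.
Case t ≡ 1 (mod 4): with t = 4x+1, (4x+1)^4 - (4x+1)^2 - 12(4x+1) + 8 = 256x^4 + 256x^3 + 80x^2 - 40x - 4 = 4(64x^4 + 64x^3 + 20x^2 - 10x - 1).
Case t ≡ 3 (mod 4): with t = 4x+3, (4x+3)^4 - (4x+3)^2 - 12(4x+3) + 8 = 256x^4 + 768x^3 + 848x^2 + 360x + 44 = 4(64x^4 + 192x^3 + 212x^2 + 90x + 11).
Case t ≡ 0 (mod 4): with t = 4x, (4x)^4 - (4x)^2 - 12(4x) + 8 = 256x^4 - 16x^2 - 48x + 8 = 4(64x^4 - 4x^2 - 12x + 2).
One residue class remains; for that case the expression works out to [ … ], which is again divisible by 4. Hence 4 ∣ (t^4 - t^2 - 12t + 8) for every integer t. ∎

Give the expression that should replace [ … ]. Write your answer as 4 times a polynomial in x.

Only t ≡ 2 (mod 4) is unaccounted for. Put t = 4x+2:
(4x+2)^4 - (4x+2)^2 - 12(4x+2) + 8 expands to 256x^4 + 512x^3 + 368x^2 + 64x - 4,
and factoring out 4 leaves 4(64x^4 + 128x^3 + 92x^2 + 16x - 1).

4(64x^4 + 128x^3 + 92x^2 + 16x - 1)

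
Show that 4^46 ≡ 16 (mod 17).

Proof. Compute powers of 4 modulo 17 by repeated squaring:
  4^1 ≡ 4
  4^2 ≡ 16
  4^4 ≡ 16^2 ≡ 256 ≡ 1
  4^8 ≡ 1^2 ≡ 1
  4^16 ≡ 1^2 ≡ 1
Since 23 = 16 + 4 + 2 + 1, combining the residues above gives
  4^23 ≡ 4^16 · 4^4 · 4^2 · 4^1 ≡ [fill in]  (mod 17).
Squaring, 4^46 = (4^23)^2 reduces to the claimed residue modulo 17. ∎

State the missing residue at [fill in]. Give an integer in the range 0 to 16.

13

Multiply the listed residues: 1 · 1 · 16 · 4 = 1 → 16 → 64.
Reducing modulo 17: 64 = 3·17 + 13, so 4^23 ≡ 13.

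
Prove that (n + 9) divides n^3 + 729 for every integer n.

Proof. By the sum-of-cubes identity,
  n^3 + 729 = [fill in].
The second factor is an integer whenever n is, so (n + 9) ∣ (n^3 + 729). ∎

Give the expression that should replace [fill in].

Polynomial division of n^3 + 729 by n + 9 leaves remainder 0 and quotient n^2 - 9n + 81.
Hence n^3 + 729 = (n + 9)(n^2 - 9n + 81).

(n + 9)(n^2 - 9n + 81)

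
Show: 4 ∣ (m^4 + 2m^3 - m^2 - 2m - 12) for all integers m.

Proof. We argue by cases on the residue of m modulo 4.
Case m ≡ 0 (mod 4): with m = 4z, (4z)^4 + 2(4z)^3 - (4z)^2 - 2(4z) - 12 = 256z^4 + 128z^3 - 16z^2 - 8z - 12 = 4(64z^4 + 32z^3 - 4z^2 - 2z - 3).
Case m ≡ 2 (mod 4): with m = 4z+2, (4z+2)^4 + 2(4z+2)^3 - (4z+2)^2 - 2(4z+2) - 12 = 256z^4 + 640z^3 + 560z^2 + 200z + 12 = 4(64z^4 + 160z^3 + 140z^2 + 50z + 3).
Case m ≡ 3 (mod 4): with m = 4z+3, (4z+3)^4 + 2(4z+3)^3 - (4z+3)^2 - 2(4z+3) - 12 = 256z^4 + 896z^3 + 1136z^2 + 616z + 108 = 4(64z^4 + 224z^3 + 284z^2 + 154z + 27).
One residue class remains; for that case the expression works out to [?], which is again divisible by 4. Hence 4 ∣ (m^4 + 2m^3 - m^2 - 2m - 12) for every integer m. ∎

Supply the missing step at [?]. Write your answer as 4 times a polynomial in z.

Only m ≡ 1 (mod 4) is unaccounted for. Put m = 4z+1:
(4z+1)^4 + 2(4z+1)^3 - (4z+1)^2 - 2(4z+1) - 12 expands to 256z^4 + 384z^3 + 176z^2 + 24z - 12,
and factoring out 4 leaves 4(64z^4 + 96z^3 + 44z^2 + 6z - 3).

4(64z^4 + 96z^3 + 44z^2 + 6z - 3)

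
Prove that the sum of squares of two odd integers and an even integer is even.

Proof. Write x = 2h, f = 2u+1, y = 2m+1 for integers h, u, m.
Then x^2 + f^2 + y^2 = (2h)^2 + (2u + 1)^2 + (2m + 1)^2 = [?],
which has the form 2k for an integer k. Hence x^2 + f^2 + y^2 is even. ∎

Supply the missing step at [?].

Expanding: (2h)^2 + (2u + 1)^2 + (2m + 1)^2 = 4h^2 + 4m^2 + 4m + 4u^2 + 4u + 2.
Every term is even; pulling out the factor of 2 gives 2(2h^2 + 2m^2 + 2m + 2u^2 + 2u + 1).

2(2h^2 + 2m^2 + 2m + 2u^2 + 2u + 1)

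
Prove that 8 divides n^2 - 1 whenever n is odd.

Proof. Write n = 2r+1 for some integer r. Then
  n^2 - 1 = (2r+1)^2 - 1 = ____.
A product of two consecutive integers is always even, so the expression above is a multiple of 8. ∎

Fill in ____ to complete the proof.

4r(r + 1)

(2r+1)^2 - 1 = 4r^2 + 4r + 1 - 1 = 4r^2 + 4r = 4r(r+1).
Since r and r+1 are consecutive, r(r+1) is even, and 4·(even) is a multiple of 8.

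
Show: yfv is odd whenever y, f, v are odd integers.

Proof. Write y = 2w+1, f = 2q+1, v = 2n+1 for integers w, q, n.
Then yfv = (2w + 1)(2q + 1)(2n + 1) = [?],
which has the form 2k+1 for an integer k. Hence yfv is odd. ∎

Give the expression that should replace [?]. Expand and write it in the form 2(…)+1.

2(4nqw + 2nq + 2nw + n + 2qw + q + w) + 1

Expanding: (2w + 1)(2q + 1)(2n + 1) = 8nqw + 4nq + 4nw + 2n + 4qw + 2q + 2w + 1.
Every term except the constant is even, so this is 2(4nqw + 2nq + 2nw + n + 2qw + q + w) + 1,
and 4nqw + 2nq + 2nw + n + 2qw + q + w ∈ ℤ gives the required form.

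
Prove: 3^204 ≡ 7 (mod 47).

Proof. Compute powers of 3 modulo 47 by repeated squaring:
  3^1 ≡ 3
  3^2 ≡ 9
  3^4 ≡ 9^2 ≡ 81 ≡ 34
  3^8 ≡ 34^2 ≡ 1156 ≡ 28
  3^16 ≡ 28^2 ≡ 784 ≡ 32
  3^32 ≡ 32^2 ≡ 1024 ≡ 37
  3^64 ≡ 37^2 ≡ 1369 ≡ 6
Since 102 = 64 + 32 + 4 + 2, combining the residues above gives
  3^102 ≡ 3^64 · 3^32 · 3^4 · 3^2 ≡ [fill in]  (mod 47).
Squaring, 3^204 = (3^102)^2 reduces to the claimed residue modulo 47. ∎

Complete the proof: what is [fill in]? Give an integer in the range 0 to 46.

17

3^64 · 3^32 · 3^4 · 3^2 ≡ 6 · 37 · 34 · 9 = 67932.
67932 mod 47 = 17, so 3^102 ≡ 17 (mod 47).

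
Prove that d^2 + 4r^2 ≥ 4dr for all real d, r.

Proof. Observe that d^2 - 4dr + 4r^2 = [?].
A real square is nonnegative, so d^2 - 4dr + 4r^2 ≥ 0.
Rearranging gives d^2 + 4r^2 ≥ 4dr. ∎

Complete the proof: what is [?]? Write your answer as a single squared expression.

(d - 2r)^2

The leading and trailing coefficients are 1^2 and 2^2, and 4 = 2·1·2, so the trinomial is (d - 2r)^2.
Hence d^2 - 4dr + 4r^2 ≥ 0.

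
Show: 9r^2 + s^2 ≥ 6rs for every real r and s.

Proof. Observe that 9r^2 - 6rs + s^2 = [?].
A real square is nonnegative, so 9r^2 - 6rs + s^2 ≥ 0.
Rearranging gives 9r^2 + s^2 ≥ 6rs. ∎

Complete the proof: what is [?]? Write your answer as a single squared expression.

The leading and trailing coefficients are 3^2 and 1^2, and 6 = 2·3·1, so the trinomial is (3r - s)^2.
Hence 9r^2 - 6rs + s^2 ≥ 0.

(3r - s)^2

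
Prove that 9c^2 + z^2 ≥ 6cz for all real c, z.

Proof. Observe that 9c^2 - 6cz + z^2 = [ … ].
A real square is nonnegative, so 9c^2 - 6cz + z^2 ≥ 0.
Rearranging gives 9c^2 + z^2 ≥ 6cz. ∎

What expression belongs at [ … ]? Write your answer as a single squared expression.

The leading and trailing coefficients are 3^2 and 1^2, and 6 = 2·3·1, so the trinomial is (3c - z)^2.
Hence 9c^2 - 6cz + z^2 ≥ 0.

(3c - z)^2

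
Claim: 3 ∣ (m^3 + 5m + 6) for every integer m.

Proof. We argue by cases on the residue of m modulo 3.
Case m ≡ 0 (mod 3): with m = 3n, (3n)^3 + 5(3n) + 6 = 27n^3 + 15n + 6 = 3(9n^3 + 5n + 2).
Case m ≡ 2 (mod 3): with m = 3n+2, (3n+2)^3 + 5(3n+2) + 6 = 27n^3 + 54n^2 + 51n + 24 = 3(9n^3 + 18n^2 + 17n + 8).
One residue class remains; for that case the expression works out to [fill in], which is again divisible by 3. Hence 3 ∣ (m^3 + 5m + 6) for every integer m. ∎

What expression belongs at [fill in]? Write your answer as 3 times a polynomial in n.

3(9n^3 + 9n^2 + 8n + 4)

Only m ≡ 1 (mod 3) is unaccounted for. Put m = 3n+1:
(3n+1)^3 + 5(3n+1) + 6 expands to 27n^3 + 27n^2 + 24n + 12,
and factoring out 3 leaves 3(9n^3 + 9n^2 + 8n + 4).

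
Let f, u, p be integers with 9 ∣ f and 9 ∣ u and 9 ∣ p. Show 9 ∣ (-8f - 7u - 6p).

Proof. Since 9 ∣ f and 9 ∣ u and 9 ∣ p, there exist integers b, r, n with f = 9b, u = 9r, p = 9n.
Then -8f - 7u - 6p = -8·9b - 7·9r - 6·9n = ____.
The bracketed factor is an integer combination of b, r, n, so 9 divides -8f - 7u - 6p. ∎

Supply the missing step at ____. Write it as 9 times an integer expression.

9(-8b - 6n - 7r)

Each term has a factor of 9: -8·9b - 7·9r - 6·9n = 9·(-8b - 6n - 7r).
Since -8b - 6n - 7r is an integer, 9 ∣ (-8f - 7u - 6p).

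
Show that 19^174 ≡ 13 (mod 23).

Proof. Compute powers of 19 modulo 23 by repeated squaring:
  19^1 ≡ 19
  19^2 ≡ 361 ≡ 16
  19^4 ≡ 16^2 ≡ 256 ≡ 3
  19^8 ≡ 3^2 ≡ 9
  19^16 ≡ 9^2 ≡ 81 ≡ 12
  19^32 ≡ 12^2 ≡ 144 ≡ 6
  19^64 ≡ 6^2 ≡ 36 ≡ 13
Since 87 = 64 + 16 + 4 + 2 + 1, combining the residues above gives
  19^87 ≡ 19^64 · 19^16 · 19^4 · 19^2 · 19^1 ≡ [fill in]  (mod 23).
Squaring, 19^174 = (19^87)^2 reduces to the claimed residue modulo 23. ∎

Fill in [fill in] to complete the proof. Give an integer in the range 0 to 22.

17

Multiply the listed residues: 13 · 12 · 3 · 16 · 19 = 156 → 468 → 7488 → 142272.
Reducing modulo 23: 142272 = 6185·23 + 17, so 19^87 ≡ 17.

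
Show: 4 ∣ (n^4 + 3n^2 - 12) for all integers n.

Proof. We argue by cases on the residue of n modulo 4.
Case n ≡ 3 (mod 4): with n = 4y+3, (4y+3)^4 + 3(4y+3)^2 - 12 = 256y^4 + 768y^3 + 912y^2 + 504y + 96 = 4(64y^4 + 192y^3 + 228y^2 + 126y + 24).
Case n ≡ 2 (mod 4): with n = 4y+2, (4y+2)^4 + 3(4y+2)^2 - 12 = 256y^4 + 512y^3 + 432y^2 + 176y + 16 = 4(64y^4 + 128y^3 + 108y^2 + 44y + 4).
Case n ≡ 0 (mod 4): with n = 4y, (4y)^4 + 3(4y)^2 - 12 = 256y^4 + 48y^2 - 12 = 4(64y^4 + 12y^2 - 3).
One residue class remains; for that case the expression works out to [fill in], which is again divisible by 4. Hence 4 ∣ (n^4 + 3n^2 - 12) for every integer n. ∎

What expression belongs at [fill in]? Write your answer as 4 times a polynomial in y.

4(64y^4 + 64y^3 + 36y^2 + 10y - 2)

Only n ≡ 1 (mod 4) is unaccounted for. Put n = 4y+1:
(4y+1)^4 + 3(4y+1)^2 - 12 expands to 256y^4 + 256y^3 + 144y^2 + 40y - 8,
and factoring out 4 leaves 4(64y^4 + 64y^3 + 36y^2 + 10y - 2).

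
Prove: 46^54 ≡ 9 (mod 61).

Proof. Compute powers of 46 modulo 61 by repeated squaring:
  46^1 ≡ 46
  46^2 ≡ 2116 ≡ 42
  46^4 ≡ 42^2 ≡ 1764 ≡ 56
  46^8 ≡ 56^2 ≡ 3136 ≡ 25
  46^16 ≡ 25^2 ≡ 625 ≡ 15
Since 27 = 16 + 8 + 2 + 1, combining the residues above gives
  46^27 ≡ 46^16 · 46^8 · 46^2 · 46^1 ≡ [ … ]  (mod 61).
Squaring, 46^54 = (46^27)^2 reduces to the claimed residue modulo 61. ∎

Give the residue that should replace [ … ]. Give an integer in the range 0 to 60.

46^16 · 46^8 · 46^2 · 46^1 ≡ 15 · 25 · 42 · 46 = 724500.
724500 mod 61 = 3, so 46^27 ≡ 3 (mod 61).

3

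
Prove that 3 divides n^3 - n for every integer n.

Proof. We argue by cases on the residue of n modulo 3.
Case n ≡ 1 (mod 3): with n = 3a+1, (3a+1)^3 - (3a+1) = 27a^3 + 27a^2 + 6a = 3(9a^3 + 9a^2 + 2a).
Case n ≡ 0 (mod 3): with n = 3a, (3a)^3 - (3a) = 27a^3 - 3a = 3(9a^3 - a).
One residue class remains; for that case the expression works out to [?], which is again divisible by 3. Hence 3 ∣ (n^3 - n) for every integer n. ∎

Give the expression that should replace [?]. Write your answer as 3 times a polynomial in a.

The residues treated are {1, 0}, so the missing case is n ≡ 2 (mod 3); write n = 3a+2.
Then (3a+2)^3 - (3a+2) = 27a^3 + 54a^2 + 33a + 6 = 3(9a^3 + 18a^2 + 11a + 2).

3(9a^3 + 18a^2 + 11a + 2)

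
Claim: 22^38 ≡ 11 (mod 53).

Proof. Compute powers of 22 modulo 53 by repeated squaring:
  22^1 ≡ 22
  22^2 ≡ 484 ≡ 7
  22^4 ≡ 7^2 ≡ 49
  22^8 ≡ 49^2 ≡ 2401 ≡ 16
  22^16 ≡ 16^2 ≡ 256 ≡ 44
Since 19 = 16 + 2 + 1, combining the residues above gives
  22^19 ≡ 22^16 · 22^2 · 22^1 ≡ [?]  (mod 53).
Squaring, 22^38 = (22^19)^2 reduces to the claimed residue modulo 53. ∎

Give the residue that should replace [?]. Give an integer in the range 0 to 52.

45

Multiply the listed residues: 44 · 7 · 22 = 308 → 6776.
Reducing modulo 53: 6776 = 127·53 + 45, so 22^19 ≡ 45.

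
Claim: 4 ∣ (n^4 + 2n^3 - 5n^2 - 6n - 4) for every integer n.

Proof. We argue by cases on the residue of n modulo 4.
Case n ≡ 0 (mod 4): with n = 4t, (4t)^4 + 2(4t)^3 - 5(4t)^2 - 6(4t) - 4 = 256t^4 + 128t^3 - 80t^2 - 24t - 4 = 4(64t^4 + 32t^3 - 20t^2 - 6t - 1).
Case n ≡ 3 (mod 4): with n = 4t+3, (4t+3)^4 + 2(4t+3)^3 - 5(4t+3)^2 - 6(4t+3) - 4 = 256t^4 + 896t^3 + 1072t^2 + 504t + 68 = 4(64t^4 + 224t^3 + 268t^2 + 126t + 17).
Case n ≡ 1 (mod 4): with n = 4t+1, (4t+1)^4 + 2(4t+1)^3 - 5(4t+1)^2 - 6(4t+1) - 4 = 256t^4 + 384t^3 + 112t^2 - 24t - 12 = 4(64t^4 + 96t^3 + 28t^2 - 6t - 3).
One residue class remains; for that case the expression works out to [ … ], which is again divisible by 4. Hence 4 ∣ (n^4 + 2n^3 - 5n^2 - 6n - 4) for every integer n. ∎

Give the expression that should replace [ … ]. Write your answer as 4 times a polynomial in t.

4(64t^4 + 160t^3 + 124t^2 + 30t - 1)

The residues treated are {0, 3, 1}, so the missing case is n ≡ 2 (mod 4); write n = 4t+2.
Then (4t+2)^4 + 2(4t+2)^3 - 5(4t+2)^2 - 6(4t+2) - 4 = 256t^4 + 640t^3 + 496t^2 + 120t - 4 = 4(64t^4 + 160t^3 + 124t^2 + 30t - 1).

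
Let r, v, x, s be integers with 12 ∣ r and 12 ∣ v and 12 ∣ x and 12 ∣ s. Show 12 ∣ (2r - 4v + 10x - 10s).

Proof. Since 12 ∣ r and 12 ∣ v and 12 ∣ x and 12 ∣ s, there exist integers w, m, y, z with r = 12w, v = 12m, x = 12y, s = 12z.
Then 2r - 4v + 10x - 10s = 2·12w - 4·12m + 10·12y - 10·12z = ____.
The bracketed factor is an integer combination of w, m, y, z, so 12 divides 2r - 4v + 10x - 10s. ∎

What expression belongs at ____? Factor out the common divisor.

12(-4m + 2w + 10y - 10z)

Each term has a factor of 12: 2·12w - 4·12m + 10·12y - 10·12z = 12·(-4m + 2w + 10y - 10z).
Since -4m + 2w + 10y - 10z is an integer, 12 ∣ (2r - 4v + 10x - 10s).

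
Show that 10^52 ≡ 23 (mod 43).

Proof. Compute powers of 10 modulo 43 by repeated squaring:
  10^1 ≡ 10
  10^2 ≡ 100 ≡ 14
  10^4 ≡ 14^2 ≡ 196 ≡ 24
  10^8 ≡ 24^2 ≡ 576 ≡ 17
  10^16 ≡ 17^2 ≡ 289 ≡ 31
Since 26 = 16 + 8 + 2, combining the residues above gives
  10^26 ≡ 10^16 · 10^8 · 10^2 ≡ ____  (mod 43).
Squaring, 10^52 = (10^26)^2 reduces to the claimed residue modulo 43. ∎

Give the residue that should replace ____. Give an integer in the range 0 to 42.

25

Multiply the listed residues: 31 · 17 · 14 = 527 → 7378.
Reducing modulo 43: 7378 = 171·43 + 25, so 10^26 ≡ 25.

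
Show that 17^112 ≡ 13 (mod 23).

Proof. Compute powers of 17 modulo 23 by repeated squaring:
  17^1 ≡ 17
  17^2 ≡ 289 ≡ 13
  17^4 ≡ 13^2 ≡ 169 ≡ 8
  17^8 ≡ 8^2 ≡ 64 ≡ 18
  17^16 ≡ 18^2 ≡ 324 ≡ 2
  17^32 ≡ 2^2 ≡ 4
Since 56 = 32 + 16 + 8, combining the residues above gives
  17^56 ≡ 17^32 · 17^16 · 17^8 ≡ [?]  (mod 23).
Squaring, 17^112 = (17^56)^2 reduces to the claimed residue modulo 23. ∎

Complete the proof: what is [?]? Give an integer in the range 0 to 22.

6

Multiply the listed residues: 4 · 2 · 18 = 8 → 144.
Reducing modulo 23: 144 = 6·23 + 6, so 17^56 ≡ 6.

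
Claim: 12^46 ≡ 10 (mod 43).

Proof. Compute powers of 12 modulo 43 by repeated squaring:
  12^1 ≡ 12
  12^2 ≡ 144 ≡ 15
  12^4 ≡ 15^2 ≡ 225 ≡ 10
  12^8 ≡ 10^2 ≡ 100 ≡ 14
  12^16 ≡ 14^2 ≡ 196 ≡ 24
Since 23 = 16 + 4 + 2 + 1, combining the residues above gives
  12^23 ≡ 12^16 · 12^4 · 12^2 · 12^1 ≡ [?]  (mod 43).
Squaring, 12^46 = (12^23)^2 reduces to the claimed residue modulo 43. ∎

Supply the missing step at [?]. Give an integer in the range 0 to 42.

12^16 · 12^4 · 12^2 · 12^1 ≡ 24 · 10 · 15 · 12 = 43200.
43200 mod 43 = 28, so 12^23 ≡ 28 (mod 43).

28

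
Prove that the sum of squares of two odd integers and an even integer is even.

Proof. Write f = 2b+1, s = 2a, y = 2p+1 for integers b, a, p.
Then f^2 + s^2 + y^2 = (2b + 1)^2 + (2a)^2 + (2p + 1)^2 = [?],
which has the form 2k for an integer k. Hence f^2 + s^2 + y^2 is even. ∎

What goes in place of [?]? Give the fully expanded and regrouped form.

2(2a^2 + 2b^2 + 2b + 2p^2 + 2p + 1)

Expanding: (2b + 1)^2 + (2a)^2 + (2p + 1)^2 = 4a^2 + 4b^2 + 4b + 4p^2 + 4p + 2.
Every term is even; pulling out the factor of 2 gives 2(2a^2 + 2b^2 + 2b + 2p^2 + 2p + 1).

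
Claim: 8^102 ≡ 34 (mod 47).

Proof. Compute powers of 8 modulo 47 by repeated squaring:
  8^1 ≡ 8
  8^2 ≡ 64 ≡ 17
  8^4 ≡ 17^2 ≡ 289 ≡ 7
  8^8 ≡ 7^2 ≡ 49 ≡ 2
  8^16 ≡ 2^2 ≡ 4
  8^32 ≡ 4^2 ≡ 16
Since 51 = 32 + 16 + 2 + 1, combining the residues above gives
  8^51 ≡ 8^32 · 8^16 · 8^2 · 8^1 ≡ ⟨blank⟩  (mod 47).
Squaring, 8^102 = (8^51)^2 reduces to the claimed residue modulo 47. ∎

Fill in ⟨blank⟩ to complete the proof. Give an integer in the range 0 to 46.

8^32 · 8^16 · 8^2 · 8^1 ≡ 16 · 4 · 17 · 8 = 8704.
8704 mod 47 = 9, so 8^51 ≡ 9 (mod 47).

9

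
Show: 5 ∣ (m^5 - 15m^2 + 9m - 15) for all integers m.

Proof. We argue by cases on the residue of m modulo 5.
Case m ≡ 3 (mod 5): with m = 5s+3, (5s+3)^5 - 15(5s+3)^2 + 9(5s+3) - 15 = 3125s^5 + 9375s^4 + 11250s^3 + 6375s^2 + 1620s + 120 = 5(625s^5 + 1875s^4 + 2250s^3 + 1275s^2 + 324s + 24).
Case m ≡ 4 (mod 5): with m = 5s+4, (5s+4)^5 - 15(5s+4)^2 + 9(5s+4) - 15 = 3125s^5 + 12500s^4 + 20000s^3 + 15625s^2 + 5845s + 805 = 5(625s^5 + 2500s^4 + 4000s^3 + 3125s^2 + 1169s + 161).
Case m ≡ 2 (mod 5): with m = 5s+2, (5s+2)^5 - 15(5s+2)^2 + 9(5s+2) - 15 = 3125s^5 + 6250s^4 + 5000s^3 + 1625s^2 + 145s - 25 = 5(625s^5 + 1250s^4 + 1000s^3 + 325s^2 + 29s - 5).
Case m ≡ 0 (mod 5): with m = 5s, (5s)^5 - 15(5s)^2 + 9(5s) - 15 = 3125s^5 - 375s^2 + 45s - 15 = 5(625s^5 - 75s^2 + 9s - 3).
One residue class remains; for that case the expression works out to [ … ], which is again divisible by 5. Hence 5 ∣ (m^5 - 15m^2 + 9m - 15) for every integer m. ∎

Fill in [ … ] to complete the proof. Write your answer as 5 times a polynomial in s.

Only m ≡ 1 (mod 5) is unaccounted for. Put m = 5s+1:
(5s+1)^5 - 15(5s+1)^2 + 9(5s+1) - 15 expands to 3125s^5 + 3125s^4 + 1250s^3 - 125s^2 - 80s - 20,
and factoring out 5 leaves 5(625s^5 + 625s^4 + 250s^3 - 25s^2 - 16s - 4).

5(625s^5 + 625s^4 + 250s^3 - 25s^2 - 16s - 4)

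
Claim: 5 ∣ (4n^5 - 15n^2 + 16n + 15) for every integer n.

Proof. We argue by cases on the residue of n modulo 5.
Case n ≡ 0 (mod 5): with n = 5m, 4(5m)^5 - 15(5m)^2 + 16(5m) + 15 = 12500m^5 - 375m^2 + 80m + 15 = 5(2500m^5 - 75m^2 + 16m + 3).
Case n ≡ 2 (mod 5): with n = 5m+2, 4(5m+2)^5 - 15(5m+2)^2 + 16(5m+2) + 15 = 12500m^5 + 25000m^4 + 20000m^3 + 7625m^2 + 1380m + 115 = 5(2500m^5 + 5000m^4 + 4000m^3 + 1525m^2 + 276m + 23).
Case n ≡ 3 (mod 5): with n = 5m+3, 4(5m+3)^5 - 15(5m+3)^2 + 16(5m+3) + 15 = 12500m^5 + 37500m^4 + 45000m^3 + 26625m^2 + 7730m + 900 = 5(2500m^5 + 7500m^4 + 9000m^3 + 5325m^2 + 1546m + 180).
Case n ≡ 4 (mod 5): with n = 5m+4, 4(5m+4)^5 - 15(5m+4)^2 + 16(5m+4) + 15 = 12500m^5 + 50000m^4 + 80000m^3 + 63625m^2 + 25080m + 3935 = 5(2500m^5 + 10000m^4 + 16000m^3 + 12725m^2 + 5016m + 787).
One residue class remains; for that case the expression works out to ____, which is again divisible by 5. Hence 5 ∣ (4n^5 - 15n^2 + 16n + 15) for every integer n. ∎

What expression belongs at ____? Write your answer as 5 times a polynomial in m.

5(2500m^5 + 2500m^4 + 1000m^3 + 125m^2 + 6m + 4)

Only n ≡ 1 (mod 5) is unaccounted for. Put n = 5m+1:
4(5m+1)^5 - 15(5m+1)^2 + 16(5m+1) + 15 expands to 12500m^5 + 12500m^4 + 5000m^3 + 625m^2 + 30m + 20,
and factoring out 5 leaves 5(2500m^5 + 2500m^4 + 1000m^3 + 125m^2 + 6m + 4).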